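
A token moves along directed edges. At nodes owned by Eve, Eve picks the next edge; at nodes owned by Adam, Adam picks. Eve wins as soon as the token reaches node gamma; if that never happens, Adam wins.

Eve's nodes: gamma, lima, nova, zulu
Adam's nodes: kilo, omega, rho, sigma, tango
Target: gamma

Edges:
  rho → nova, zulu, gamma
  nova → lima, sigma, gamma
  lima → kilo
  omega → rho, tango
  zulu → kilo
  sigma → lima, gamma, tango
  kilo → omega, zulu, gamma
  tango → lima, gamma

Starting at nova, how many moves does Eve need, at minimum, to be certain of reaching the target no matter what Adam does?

1

A0 = {gamma}
A1: add {nova} — nova (Eve) has nova→gamma.
A2 = A1; e.g. rho (Adam) can still go to zulu. Fixed point.
nova enters the attractor at level 1, so Eve can force the target in 1 move from there.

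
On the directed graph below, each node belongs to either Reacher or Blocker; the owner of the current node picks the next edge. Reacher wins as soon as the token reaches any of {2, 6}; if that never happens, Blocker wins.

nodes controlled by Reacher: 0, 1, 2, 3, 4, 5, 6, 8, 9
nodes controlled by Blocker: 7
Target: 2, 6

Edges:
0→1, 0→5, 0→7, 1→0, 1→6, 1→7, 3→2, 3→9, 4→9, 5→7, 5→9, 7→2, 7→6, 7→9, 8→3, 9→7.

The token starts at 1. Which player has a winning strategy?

A0 = {2, 6}
A1: add {1, 3} — 1 (Reacher) has 1→6; 3 (Reacher) has 3→2.
1 ∈ A1, so Reacher can force the target.

Reacher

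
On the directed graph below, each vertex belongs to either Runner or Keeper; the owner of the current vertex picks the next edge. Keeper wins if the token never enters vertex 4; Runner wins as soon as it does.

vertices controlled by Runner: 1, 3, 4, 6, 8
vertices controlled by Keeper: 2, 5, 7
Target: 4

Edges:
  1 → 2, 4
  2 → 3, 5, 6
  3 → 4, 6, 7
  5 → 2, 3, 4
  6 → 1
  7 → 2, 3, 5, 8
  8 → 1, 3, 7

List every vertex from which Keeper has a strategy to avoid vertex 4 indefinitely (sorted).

2, 5, 7

A0 = {4}
A1: add {1, 3} — 1 (Runner) has 1→4; 3 (Runner) has 3→4.
A2: add {6, 8} — 6 (Runner) has 6→1; 8 (Runner) has 8→1.
A3 = A2; e.g. 2 (Keeper) can still go to 5. Fixed point.
Runner's attractor = {1, 3, 4, 6, 8}; Keeper avoids the target exactly from the complement.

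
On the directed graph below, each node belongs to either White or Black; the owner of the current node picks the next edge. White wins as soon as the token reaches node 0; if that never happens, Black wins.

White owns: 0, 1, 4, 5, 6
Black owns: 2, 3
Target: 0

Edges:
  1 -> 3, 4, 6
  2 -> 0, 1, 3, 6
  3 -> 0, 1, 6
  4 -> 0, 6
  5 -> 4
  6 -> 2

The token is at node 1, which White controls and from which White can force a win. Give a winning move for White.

4

A0 = {0}
A1: add {4} — 4 (White) has 4→0.
A2: add {1, 5} — 1 (White) has 1→4; 5 (White) has 5→4.
A3 = A2; e.g. 2 (Black) can still go to 3. Fixed point.
From 1, successor 4 is in the attractor (rank 1); the other successors 3, 6 are not.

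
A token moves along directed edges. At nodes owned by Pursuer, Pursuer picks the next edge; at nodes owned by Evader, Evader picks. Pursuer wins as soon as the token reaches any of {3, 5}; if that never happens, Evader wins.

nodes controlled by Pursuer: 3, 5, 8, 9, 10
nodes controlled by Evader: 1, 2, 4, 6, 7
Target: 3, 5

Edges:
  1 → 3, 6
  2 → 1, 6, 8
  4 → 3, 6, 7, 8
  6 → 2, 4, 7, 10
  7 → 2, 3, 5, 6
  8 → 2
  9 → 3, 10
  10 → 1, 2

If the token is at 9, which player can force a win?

Pursuer

A0 = {3, 5}
A1: add {9} — 9 (Pursuer) has 9→3.
A2 = A1; e.g. 1 (Evader) can still go to 6. Fixed point.
9 ∈ A1, so Pursuer can force the target.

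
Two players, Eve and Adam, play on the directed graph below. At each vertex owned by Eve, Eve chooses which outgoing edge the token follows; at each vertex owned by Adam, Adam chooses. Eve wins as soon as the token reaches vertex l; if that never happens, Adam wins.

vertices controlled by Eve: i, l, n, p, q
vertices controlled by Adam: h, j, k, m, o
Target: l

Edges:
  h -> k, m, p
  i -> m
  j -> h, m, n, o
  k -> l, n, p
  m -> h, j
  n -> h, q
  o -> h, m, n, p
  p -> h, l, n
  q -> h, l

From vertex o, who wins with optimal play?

A0 = {l}
A1: add {p, q} — p (Eve) has p→l; q (Eve) has q→l.
A2: add {n} — n (Eve) has n→q.
A3: add {k} — k (Adam): all of {l, n, p} already in.
A4 = A3; e.g. h (Adam) can still go to m. Fixed point.
o never enters the attractor, so Adam can avoid the target forever.

Adam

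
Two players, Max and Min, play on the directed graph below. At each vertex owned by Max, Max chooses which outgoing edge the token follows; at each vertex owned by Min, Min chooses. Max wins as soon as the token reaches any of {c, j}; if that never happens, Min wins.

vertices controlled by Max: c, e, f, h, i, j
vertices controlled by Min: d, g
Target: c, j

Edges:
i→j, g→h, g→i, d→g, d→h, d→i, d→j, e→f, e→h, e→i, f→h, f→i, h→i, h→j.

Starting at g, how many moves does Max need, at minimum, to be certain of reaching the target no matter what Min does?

2

A0 = {c, j}
A1: add {h, i} — h (Max) has h→j; i (Max) has i→j.
A2: add {e, f, g} — e (Max) has e→h; f (Max) has f→h; g (Min): all of {h, i} already in.
g enters the attractor at level 2, so Max can force the target in 2 moves from there.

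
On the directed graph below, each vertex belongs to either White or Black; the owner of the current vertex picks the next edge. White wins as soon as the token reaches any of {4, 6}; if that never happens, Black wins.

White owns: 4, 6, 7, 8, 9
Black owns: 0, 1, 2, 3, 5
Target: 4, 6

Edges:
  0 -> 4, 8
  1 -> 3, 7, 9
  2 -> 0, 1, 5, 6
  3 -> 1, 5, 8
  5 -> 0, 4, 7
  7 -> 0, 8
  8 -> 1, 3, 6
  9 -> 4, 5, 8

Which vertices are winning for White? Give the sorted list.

0, 4, 5, 6, 7, 8, 9

A0 = {4, 6}
A1: add {8, 9} — 8 (White) has 8→6; 9 (White) has 9→4.
A2: add {0, 7} — 0 (Black): all of {4, 8} already in; 7 (White) has 7→8.
A3: add {5} — 5 (Black): all of {0, 4, 7} already in.
A4 = A3; e.g. 1 (Black) can still go to 3. Fixed point.
White's winning region = {0, 4, 5, 6, 7, 8, 9}.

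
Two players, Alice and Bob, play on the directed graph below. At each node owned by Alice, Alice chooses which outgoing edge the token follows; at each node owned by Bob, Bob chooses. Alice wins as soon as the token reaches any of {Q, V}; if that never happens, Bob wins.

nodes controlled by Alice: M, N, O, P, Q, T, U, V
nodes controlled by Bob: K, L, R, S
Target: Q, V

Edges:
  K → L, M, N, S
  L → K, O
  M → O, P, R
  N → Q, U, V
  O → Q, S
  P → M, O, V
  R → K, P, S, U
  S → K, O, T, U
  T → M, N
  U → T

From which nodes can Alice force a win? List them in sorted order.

A0 = {Q, V}
A1: add {N, O, P} — N (Alice) has N→Q; O (Alice) has O→Q; P (Alice) has P→V.
A2: add {M, T} — M (Alice) has M→O; T (Alice) has T→N.
A3: add {U} — U (Alice) has U→T.
A4 = A3; e.g. K (Bob) can still go to L. Fixed point.
Alice's winning region = {M, N, O, P, Q, T, U, V}.

M, N, O, P, Q, T, U, V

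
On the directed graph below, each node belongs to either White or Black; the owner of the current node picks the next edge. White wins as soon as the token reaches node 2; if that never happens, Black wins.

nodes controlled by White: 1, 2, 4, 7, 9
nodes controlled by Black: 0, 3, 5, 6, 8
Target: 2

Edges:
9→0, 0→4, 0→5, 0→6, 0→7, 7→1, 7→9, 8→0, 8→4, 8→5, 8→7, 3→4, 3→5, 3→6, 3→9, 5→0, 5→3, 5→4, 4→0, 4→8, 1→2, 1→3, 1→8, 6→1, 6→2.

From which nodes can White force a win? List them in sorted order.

A0 = {2}
A1: add {1} — 1 (White) has 1→2.
A2: add {6, 7} — 6 (Black): all of {1, 2} already in; 7 (White) has 7→1.
A3 = A2; e.g. 0 (Black) can still go to 4. Fixed point.
White's winning region = {1, 2, 6, 7}.

1, 2, 6, 7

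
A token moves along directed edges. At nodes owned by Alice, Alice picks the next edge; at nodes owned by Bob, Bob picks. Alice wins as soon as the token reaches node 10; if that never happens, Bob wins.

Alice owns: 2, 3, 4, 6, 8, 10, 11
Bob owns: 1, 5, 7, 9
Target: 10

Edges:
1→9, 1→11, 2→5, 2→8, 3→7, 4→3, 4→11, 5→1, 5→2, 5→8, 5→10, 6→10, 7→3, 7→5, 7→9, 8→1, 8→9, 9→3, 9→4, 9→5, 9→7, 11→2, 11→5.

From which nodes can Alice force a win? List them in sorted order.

6, 10

A0 = {10}
A1: add {6} — 6 (Alice) has 6→10.
A2 = A1; e.g. 1 (Bob) can still go to 9. Fixed point.
Alice's winning region = {6, 10}.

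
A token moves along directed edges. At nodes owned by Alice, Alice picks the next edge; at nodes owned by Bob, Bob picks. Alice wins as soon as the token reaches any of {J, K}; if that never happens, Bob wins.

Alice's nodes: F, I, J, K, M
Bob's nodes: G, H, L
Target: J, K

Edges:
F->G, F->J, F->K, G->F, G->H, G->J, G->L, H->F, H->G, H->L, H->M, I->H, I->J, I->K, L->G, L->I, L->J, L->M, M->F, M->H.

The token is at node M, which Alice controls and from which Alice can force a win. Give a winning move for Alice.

F

A0 = {J, K}
A1: add {F, I} — F (Alice) has F→J; I (Alice) has I→J.
A2: add {M} — M (Alice) has M→F.
A3 = A2; e.g. G (Bob) can still go to H. Fixed point.
From M, successor F is in the attractor (rank 1); the other successor H is not.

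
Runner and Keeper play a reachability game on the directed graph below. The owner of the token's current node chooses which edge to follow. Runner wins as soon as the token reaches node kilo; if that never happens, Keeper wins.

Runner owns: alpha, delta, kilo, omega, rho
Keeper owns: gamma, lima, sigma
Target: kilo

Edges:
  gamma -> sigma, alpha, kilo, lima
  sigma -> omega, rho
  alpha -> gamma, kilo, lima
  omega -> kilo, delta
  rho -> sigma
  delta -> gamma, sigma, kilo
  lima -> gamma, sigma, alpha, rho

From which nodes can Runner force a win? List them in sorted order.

A0 = {kilo}
A1: add {alpha, delta, omega} — alpha (Runner) has alpha→kilo; omega (Runner) has omega→kilo; delta (Runner) has delta→kilo.
A2 = A1; e.g. gamma (Keeper) can still go to sigma. Fixed point.
Runner's winning region = {alpha, delta, kilo, omega}.

alpha, delta, kilo, omega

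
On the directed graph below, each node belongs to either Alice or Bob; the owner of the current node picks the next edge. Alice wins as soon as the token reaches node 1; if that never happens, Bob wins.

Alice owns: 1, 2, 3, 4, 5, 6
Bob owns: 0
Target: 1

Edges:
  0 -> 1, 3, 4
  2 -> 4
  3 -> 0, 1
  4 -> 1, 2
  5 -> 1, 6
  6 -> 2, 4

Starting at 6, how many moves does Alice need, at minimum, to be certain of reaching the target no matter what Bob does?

A0 = {1}
A1: add {3, 4, 5} — 3 (Alice) has 3→1; 4 (Alice) has 4→1; 5 (Alice) has 5→1.
A2: add {0, 2, 6} — 0 (Bob): all of {1, 3, 4} already in; 2 (Alice) has 2→4; 6 (Alice) has 6→4.
A2 = all vertices. Fixed point.
6 enters the attractor at level 2, so Alice can force the target in 2 moves from there.

2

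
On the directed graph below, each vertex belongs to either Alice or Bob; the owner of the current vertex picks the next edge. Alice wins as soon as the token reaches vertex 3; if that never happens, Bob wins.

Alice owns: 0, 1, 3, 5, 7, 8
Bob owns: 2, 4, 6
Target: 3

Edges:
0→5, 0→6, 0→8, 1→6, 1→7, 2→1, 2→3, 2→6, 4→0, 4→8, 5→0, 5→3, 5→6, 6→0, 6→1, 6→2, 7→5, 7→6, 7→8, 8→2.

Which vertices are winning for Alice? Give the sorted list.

0, 1, 3, 5, 7

A0 = {3}
A1: add {5} — 5 (Alice) has 5→3.
A2: add {0, 7} — 0 (Alice) has 0→5; 7 (Alice) has 7→5.
A3: add {1} — 1 (Alice) has 1→7.
A4 = A3; e.g. 2 (Bob) can still go to 6. Fixed point.
Alice's winning region = {0, 1, 3, 5, 7}.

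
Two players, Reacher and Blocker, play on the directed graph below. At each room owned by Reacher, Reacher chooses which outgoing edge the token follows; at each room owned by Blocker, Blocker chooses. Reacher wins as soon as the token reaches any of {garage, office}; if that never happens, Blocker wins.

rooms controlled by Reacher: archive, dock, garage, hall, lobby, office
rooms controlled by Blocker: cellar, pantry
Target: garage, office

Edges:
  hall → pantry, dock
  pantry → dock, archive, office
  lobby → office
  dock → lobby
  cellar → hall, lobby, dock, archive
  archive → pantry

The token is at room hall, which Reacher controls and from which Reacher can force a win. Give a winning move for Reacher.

A0 = {garage, office}
A1: add {lobby} — lobby (Reacher) has lobby→office.
A2: add {dock} — dock (Reacher) has dock→lobby.
A3: add {hall} — hall (Reacher) has hall→dock.
A4 = A3; e.g. pantry (Blocker) can still go to archive. Fixed point.
From hall, successor dock is in the attractor (rank 2); the other successor pantry is not.

dock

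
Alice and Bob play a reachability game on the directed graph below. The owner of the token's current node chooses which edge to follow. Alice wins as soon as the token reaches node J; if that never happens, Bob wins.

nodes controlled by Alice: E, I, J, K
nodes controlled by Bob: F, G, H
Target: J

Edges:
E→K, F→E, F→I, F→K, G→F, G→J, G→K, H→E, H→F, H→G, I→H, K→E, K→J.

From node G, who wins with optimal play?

A0 = {J}
A1: add {K} — K (Alice) has K→J.
A2: add {E} — E (Alice) has E→K.
A3 = A2; e.g. F (Bob) can still go to I. Fixed point.
G never enters the attractor, so Bob can avoid the target forever.

Bob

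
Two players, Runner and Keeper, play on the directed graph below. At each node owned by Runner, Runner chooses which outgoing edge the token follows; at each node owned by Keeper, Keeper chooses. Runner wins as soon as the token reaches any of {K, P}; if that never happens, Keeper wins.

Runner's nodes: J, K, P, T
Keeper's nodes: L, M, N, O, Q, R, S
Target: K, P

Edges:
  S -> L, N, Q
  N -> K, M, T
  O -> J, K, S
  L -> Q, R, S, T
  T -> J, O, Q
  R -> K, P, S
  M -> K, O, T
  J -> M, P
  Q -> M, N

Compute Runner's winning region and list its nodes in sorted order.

A0 = {K, P}
A1: add {J} — J (Runner) has J→P.
A2: add {T} — T (Runner) has T→J.
A3 = A2; e.g. L (Keeper) can still go to Q. Fixed point.
Runner's winning region = {J, K, P, T}.

J, K, P, T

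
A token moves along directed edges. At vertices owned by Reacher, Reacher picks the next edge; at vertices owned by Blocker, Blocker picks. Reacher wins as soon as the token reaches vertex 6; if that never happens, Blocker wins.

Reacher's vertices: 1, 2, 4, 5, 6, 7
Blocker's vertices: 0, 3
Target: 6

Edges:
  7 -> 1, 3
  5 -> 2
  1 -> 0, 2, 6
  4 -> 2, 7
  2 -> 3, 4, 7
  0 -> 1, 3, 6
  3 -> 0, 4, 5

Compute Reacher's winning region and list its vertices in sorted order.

A0 = {6}
A1: add {1} — 1 (Reacher) has 1→6.
A2: add {7} — 7 (Reacher) has 7→1.
A3: add {2, 4} — 2 (Reacher) has 2→7; 4 (Reacher) has 4→7.
A4: add {5} — 5 (Reacher) has 5→2.
A5 = A4; e.g. 0 (Blocker) can still go to 3. Fixed point.
Reacher's winning region = {1, 2, 4, 5, 6, 7}.

1, 2, 4, 5, 6, 7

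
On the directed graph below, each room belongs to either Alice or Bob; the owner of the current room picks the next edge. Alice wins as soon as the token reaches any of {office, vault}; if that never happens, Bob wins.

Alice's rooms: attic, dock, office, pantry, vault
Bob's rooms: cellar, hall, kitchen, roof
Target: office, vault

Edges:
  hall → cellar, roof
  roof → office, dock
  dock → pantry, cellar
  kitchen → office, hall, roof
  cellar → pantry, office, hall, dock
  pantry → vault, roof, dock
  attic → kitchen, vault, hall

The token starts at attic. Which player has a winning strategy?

A0 = {office, vault}
A1: add {attic, pantry} — attic (Alice) has attic→vault; pantry (Alice) has pantry→vault.
attic ∈ A1, so Alice can force the target.

Alice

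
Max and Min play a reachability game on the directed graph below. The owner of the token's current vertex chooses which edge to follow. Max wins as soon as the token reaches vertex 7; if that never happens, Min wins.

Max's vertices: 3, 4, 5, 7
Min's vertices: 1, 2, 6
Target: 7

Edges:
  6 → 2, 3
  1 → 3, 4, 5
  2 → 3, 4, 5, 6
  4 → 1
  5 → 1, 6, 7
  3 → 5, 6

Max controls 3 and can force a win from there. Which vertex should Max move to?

5

A0 = {7}
A1: add {5} — 5 (Max) has 5→7.
A2: add {3} — 3 (Max) has 3→5.
A3 = A2; e.g. 1 (Min) can still go to 4. Fixed point.
From 3, successor 5 is in the attractor (rank 1); the other successor 6 is not.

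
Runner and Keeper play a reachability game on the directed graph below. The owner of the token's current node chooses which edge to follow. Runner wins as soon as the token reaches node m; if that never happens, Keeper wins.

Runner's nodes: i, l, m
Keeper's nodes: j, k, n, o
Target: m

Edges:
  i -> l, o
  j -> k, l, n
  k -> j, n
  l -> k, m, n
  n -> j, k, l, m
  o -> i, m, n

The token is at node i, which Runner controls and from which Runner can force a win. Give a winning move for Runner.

l

A0 = {m}
A1: add {l} — l (Runner) has l→m.
A2: add {i} — i (Runner) has i→l.
A3 = A2; e.g. j (Keeper) can still go to k. Fixed point.
From i, successor l is in the attractor (rank 1); the other successor o is not.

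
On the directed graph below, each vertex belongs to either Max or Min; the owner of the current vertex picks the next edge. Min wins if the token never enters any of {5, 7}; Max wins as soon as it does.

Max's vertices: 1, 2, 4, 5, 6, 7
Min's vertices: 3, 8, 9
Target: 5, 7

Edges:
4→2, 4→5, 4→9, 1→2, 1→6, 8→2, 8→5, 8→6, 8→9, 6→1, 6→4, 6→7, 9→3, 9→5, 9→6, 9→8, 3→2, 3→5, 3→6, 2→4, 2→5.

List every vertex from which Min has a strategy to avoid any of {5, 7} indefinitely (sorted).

8, 9

A0 = {5, 7}
A1: add {2, 4, 6} — 2 (Max) has 2→5; 4 (Max) has 4→5; 6 (Max) has 6→7.
A2: add {1, 3} — 1 (Max) has 1→2; 3 (Min): all of {2, 5, 6} already in.
A3 = A2; e.g. 8 (Min) can still go to 9. Fixed point.
Max's attractor = {1, 2, 3, 4, 5, 6, 7}; Min avoids the target exactly from the complement.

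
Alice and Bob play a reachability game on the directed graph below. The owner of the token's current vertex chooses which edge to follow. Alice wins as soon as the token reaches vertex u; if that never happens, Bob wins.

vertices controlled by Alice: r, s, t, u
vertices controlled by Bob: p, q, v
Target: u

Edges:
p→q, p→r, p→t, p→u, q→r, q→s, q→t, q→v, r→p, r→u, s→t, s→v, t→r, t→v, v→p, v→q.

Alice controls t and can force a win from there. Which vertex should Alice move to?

r

A0 = {u}
A1: add {r} — r (Alice) has r→u.
A2: add {t} — t (Alice) has t→r.
A3: add {s} — s (Alice) has s→t.
A4 = A3; e.g. p (Bob) can still go to q. Fixed point.
From t, successor r is in the attractor (rank 1); the other successor v is not.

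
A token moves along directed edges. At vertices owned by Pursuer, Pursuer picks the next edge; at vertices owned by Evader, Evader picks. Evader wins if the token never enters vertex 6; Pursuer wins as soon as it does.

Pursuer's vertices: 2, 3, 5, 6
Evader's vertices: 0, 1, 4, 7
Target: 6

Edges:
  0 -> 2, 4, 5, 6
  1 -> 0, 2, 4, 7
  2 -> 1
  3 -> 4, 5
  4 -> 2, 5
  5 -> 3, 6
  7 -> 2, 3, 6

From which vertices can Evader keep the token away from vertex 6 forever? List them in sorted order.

0, 1, 2, 4, 7

A0 = {6}
A1: add {5} — 5 (Pursuer) has 5→6.
A2: add {3} — 3 (Pursuer) has 3→5.
A3 = A2; e.g. 0 (Evader) can still go to 2. Fixed point.
Pursuer's attractor = {3, 5, 6}; Evader avoids the target exactly from the complement.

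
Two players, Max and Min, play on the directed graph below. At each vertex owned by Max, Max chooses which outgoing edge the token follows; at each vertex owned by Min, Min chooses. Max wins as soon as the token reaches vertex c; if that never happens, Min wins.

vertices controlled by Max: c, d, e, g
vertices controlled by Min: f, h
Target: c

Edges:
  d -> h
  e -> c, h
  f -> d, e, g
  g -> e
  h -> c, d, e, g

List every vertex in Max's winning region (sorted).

A0 = {c}
A1: add {e} — e (Max) has e→c.
A2: add {g} — g (Max) has g→e.
A3 = A2; e.g. d (Max) has no edge into A2. Fixed point.
Max's winning region = {c, e, g}.

c, e, g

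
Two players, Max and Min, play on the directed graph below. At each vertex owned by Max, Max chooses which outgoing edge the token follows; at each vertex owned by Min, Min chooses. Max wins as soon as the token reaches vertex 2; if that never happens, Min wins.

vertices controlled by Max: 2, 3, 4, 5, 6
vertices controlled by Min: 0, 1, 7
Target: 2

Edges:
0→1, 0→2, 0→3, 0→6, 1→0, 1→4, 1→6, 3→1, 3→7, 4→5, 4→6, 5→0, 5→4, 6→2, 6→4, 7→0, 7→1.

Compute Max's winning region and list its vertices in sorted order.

2, 4, 5, 6

A0 = {2}
A1: add {6} — 6 (Max) has 6→2.
A2: add {4} — 4 (Max) has 4→6.
A3: add {5} — 5 (Max) has 5→4.
A4 = A3; e.g. 0 (Min) can still go to 1. Fixed point.
Max's winning region = {2, 4, 5, 6}.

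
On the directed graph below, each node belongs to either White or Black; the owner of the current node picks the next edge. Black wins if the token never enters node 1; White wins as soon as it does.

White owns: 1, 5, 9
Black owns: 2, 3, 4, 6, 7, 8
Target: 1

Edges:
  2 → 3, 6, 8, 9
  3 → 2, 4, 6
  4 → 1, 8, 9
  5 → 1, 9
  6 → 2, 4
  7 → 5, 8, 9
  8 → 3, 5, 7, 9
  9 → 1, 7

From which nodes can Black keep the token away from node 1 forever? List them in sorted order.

A0 = {1}
A1: add {5, 9} — 5 (White) has 5→1; 9 (White) has 9→1.
A2 = A1; e.g. 2 (Black) can still go to 3. Fixed point.
White's attractor = {1, 5, 9}; Black avoids the target exactly from the complement.

2, 3, 4, 6, 7, 8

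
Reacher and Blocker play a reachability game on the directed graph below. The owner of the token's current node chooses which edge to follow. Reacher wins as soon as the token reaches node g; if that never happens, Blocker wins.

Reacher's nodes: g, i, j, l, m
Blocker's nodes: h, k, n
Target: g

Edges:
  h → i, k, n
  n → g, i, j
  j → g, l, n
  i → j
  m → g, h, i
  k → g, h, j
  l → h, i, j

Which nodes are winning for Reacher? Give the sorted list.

g, i, j, l, m, n

A0 = {g}
A1: add {j, m} — j (Reacher) has j→g; m (Reacher) has m→g.
A2: add {i, l} — i (Reacher) has i→j; l (Reacher) has l→j.
A3: add {n} — n (Blocker): all of {g, i, j} already in.
A4 = A3; e.g. h (Blocker) can still go to k. Fixed point.
Reacher's winning region = {g, i, j, l, m, n}.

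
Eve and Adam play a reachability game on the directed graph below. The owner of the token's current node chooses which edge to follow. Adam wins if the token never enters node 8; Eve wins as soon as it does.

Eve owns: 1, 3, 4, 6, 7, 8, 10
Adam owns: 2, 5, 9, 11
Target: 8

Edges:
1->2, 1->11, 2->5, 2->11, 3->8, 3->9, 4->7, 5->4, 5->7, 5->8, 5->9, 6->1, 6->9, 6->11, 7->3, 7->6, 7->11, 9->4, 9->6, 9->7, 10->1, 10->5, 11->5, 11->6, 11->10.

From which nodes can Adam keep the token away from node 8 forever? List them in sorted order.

1, 2, 5, 6, 9, 10, 11

A0 = {8}
A1: add {3} — 3 (Eve) has 3→8.
A2: add {7} — 7 (Eve) has 7→3.
A3: add {4} — 4 (Eve) has 4→7.
A4 = A3; e.g. 1 (Eve) has no edge into A3. Fixed point.
Eve's attractor = {3, 4, 7, 8}; Adam avoids the target exactly from the complement.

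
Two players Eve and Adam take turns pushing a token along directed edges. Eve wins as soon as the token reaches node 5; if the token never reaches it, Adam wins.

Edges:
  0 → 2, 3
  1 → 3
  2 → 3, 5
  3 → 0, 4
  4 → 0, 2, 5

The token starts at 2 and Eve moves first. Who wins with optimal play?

Track states (vertex, player-to-move).
A0 = {(5,Eve), (5,Adam)}
A1: add {(2,Eve), (4,Eve)}.
(2,Eve) ∈ A1 ⇒ Eve forces the target.

Eve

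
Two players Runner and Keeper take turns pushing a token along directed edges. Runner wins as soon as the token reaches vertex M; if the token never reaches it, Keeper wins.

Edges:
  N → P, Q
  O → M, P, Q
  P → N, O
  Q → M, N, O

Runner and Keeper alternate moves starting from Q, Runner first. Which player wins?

Track states (vertex, player-to-move).
A0 = {(M,Runner), (M,Keeper)}
A1: add {(O,Runner), (Q,Runner)}.
(Q,Runner) ∈ A1 ⇒ Runner forces the target.

Runner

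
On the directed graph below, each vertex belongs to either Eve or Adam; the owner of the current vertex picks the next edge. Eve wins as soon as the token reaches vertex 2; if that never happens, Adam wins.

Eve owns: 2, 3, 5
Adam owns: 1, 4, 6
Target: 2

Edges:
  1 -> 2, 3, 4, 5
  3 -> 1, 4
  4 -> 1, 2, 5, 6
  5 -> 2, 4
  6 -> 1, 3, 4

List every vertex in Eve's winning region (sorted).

2, 5

A0 = {2}
A1: add {5} — 5 (Eve) has 5→2.
A2 = A1; e.g. 1 (Adam) can still go to 3. Fixed point.
Eve's winning region = {2, 5}.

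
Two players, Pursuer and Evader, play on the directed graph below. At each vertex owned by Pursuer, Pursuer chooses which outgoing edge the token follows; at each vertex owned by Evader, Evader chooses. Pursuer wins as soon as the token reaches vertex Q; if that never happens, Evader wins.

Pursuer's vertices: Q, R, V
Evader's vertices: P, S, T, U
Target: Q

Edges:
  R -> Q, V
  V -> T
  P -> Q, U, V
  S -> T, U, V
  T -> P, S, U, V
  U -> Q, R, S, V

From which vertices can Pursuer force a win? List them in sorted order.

Q, R

A0 = {Q}
A1: add {R} — R (Pursuer) has R→Q.
A2 = A1; e.g. P (Evader) can still go to U. Fixed point.
Pursuer's winning region = {Q, R}.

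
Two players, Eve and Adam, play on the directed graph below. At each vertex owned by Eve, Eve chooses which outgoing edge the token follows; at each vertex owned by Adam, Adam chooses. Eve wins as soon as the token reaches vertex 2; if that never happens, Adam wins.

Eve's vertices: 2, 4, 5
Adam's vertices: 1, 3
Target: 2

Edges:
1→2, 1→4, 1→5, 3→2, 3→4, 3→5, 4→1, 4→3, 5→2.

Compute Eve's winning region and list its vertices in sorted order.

2, 5

A0 = {2}
A1: add {5} — 5 (Eve) has 5→2.
A2 = A1; e.g. 1 (Adam) can still go to 4. Fixed point.
Eve's winning region = {2, 5}.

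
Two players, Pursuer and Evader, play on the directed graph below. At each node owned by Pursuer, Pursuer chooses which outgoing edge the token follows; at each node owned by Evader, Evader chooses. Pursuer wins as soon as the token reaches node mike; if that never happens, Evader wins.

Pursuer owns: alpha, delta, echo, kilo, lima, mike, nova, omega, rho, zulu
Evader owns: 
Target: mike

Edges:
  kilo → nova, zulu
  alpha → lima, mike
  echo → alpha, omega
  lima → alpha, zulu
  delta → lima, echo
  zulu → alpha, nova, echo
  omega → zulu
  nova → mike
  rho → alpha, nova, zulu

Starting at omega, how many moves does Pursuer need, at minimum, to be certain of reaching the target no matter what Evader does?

3

A0 = {mike}
A1: add {alpha, nova} — alpha (Pursuer) has alpha→mike; nova (Pursuer) has nova→mike.
A2: add {echo, kilo, lima, rho, zulu} — zulu (Pursuer) has zulu→alpha; lima (Pursuer) has lima→alpha; rho (Pursuer) has rho→alpha; kilo (Pursuer) has kilo→nova; echo (Pursuer) has echo→alpha.
A3: add {delta, omega} — delta (Pursuer) has delta→lima; omega (Pursuer) has omega→zulu.
A3 = all vertices. Fixed point.
omega enters the attractor at level 3, so Pursuer can force the target in 3 moves from there.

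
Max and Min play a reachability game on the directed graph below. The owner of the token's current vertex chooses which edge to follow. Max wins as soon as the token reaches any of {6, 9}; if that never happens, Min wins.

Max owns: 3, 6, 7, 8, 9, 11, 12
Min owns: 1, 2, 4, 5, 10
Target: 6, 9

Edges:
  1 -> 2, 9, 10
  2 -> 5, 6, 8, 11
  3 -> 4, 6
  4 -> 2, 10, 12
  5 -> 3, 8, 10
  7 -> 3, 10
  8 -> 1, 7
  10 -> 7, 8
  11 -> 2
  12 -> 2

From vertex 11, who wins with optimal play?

Min

A0 = {6, 9}
A1: add {3} — 3 (Max) has 3→6.
A2: add {7} — 7 (Max) has 7→3.
A3: add {8} — 8 (Max) has 8→7.
A4: add {10} — 10 (Min): all of {7, 8} already in.
A5: add {5} — 5 (Min): all of {3, 8, 10} already in.
A6 = A5; e.g. 1 (Min) can still go to 2. Fixed point.
11 never enters the attractor, so Min can avoid the target forever.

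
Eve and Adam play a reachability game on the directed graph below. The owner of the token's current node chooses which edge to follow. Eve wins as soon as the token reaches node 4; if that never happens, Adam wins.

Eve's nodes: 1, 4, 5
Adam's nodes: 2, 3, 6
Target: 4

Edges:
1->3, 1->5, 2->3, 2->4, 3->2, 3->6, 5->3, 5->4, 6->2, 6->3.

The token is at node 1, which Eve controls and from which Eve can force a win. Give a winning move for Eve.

A0 = {4}
A1: add {5} — 5 (Eve) has 5→4.
A2: add {1} — 1 (Eve) has 1→5.
A3 = A2; e.g. 2 (Adam) can still go to 3. Fixed point.
From 1, successor 5 is in the attractor (rank 1); the other successor 3 is not.

5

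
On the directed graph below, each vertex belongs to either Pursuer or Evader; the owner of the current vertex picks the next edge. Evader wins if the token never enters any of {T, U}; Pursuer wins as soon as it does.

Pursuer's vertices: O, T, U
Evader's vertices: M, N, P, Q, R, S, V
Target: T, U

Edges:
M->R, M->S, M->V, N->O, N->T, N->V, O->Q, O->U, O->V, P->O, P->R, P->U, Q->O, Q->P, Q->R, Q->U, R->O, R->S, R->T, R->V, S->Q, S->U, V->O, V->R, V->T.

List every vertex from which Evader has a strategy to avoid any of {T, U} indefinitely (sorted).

M, N, P, Q, R, S, V

A0 = {T, U}
A1: add {O} — O (Pursuer) has O→U.
A2 = A1; e.g. M (Evader) can still go to R. Fixed point.
Pursuer's attractor = {O, T, U}; Evader avoids the target exactly from the complement.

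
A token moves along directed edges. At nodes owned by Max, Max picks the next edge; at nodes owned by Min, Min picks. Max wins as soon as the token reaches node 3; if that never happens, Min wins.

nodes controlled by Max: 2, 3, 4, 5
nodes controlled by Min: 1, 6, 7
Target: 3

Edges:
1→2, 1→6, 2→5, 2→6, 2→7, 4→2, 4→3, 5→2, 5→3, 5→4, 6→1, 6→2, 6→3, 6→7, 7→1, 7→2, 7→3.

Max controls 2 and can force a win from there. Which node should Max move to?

A0 = {3}
A1: add {4, 5} — 4 (Max) has 4→3; 5 (Max) has 5→3.
A2: add {2} — 2 (Max) has 2→5.
A3 = A2; e.g. 1 (Min) can still go to 6. Fixed point.
From 2, successor 5 is in the attractor (rank 1); the other successors 6, 7 are not.

5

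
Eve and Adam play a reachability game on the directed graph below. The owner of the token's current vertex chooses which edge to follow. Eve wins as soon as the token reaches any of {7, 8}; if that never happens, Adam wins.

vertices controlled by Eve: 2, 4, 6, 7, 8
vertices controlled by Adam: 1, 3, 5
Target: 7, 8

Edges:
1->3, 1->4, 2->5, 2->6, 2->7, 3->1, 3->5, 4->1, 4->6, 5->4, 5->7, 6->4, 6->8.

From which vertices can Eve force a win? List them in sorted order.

2, 4, 5, 6, 7, 8

A0 = {7, 8}
A1: add {2, 6} — 2 (Eve) has 2→7; 6 (Eve) has 6→8.
A2: add {4} — 4 (Eve) has 4→6.
A3: add {5} — 5 (Adam): all of {4, 7} already in.
A4 = A3; e.g. 1 (Adam) can still go to 3. Fixed point.
Eve's winning region = {2, 4, 5, 6, 7, 8}.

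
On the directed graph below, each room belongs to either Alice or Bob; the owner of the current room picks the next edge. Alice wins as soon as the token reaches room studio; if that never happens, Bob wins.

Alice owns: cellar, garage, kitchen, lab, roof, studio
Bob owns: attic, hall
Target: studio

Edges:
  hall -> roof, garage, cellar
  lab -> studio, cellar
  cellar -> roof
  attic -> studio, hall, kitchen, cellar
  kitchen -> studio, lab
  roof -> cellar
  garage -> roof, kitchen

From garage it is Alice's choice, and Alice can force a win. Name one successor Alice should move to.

kitchen

A0 = {studio}
A1: add {kitchen, lab} — kitchen (Alice) has kitchen→studio; lab (Alice) has lab→studio.
A2: add {garage} — garage (Alice) has garage→kitchen.
A3 = A2; e.g. attic (Bob) can still go to hall. Fixed point.
From garage, successor kitchen is in the attractor (rank 1); the other successor roof is not.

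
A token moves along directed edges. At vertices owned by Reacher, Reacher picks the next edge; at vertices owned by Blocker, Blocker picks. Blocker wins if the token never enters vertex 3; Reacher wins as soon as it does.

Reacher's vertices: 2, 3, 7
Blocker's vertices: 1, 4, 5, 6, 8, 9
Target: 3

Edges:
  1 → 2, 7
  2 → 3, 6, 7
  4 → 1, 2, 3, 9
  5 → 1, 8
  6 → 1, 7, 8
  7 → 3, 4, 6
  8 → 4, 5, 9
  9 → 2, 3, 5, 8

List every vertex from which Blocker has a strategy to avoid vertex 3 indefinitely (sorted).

A0 = {3}
A1: add {2, 7} — 2 (Reacher) has 2→3; 7 (Reacher) has 7→3.
A2: add {1} — 1 (Blocker): all of {2, 7} already in.
A3 = A2; e.g. 4 (Blocker) can still go to 9. Fixed point.
Reacher's attractor = {1, 2, 3, 7}; Blocker avoids the target exactly from the complement.

4, 5, 6, 8, 9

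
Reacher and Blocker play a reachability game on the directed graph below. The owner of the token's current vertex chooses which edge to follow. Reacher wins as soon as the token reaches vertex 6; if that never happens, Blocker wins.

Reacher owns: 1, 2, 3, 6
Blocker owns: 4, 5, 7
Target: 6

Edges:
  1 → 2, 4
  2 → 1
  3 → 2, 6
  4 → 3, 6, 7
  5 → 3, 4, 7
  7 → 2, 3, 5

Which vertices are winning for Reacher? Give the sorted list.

3, 6

A0 = {6}
A1: add {3} — 3 (Reacher) has 3→6.
A2 = A1; e.g. 1 (Reacher) has no edge into A1. Fixed point.
Reacher's winning region = {3, 6}.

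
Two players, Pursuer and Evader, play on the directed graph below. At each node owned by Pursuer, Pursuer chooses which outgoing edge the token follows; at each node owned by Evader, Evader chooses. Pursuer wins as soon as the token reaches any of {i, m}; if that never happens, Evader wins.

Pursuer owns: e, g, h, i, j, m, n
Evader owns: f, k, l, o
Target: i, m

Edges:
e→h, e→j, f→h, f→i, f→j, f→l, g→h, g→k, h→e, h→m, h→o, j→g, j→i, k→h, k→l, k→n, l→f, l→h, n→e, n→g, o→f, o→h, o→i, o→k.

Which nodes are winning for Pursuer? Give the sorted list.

e, g, h, i, j, m, n

A0 = {i, m}
A1: add {h, j} — h (Pursuer) has h→m; j (Pursuer) has j→i.
A2: add {e, g} — e (Pursuer) has e→h; g (Pursuer) has g→h.
A3: add {n} — n (Pursuer) has n→e.
A4 = A3; e.g. f (Evader) can still go to l. Fixed point.
Pursuer's winning region = {e, g, h, i, j, m, n}.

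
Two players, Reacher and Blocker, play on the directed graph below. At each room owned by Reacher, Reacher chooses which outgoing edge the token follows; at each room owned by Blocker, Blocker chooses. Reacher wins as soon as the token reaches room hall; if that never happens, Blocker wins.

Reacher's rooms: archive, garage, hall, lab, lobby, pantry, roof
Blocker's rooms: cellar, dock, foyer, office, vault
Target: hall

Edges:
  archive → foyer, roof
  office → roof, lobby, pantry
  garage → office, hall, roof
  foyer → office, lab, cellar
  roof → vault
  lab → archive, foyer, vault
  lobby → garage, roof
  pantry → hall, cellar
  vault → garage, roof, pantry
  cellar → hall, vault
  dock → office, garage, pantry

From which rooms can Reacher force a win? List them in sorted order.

A0 = {hall}
A1: add {garage, pantry} — garage (Reacher) has garage→hall; pantry (Reacher) has pantry→hall.
A2: add {lobby} — lobby (Reacher) has lobby→garage.
A3 = A2; e.g. archive (Reacher) has no edge into A2. Fixed point.
Reacher's winning region = {garage, hall, lobby, pantry}.

garage, hall, lobby, pantry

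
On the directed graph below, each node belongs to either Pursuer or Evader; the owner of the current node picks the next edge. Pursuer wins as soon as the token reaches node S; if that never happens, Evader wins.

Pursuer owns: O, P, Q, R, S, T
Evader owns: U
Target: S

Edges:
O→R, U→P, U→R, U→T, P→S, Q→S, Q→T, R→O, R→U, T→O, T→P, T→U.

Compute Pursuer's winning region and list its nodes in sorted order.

P, Q, S, T

A0 = {S}
A1: add {P, Q} — P (Pursuer) has P→S; Q (Pursuer) has Q→S.
A2: add {T} — T (Pursuer) has T→P.
A3 = A2; e.g. O (Pursuer) has no edge into A2. Fixed point.
Pursuer's winning region = {P, Q, S, T}.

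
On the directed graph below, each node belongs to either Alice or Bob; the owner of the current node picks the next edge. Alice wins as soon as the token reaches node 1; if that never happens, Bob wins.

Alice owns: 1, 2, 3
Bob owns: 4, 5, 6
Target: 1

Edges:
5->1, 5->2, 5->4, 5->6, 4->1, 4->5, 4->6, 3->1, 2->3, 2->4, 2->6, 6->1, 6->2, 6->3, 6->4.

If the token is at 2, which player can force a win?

A0 = {1}
A1: add {3} — 3 (Alice) has 3→1.
A2: add {2} — 2 (Alice) has 2→3.
A3 = A2; e.g. 4 (Bob) can still go to 5. Fixed point.
2 ∈ A2, so Alice can force the target.

Alice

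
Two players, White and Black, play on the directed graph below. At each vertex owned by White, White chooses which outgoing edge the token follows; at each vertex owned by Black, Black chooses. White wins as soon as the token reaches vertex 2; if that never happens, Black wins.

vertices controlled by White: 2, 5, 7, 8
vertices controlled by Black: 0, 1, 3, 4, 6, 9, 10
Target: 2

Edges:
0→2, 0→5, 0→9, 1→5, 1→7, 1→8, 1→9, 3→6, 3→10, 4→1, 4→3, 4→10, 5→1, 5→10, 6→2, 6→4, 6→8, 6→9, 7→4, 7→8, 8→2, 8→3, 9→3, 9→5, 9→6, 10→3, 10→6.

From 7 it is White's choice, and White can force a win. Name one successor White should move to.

A0 = {2}
A1: add {8} — 8 (White) has 8→2.
A2: add {7} — 7 (White) has 7→8.
A3 = A2; e.g. 0 (Black) can still go to 5. Fixed point.
From 7, successor 8 is in the attractor (rank 1); the other successor 4 is not.

8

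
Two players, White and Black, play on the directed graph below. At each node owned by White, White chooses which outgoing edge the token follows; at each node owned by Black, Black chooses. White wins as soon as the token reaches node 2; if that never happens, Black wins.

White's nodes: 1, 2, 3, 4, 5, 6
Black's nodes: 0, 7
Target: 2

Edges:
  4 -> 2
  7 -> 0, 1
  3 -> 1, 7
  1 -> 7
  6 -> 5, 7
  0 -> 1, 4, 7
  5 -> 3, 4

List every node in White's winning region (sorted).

2, 4, 5, 6

A0 = {2}
A1: add {4} — 4 (White) has 4→2.
A2: add {5} — 5 (White) has 5→4.
A3: add {6} — 6 (White) has 6→5.
A4 = A3; e.g. 0 (Black) can still go to 1. Fixed point.
White's winning region = {2, 4, 5, 6}.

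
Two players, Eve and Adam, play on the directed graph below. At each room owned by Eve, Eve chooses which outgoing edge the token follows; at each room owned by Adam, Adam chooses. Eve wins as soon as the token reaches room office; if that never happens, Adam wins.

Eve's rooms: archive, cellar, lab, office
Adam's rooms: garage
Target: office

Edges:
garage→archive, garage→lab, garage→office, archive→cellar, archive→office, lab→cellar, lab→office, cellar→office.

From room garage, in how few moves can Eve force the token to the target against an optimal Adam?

2

A0 = {office}
A1: add {archive, cellar, lab} — archive (Eve) has archive→office; lab (Eve) has lab→office; cellar (Eve) has cellar→office.
A2: add {garage} — garage (Adam): all of {archive, lab, office} already in.
A2 = all vertices. Fixed point.
garage enters the attractor at level 2, so Eve can force the target in 2 moves from there.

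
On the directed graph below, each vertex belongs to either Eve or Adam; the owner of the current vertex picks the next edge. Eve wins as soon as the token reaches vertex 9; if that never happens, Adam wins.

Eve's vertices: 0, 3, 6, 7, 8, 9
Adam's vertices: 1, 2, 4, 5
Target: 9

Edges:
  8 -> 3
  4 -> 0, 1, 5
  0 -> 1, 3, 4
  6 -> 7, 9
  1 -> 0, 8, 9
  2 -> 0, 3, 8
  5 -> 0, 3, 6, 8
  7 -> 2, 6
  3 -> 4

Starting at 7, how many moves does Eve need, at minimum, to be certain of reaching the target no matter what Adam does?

2

A0 = {9}
A1: add {6} — 6 (Eve) has 6→9.
A2: add {7} — 7 (Eve) has 7→6.
A3 = A2; e.g. 0 (Eve) has no edge into A2. Fixed point.
7 enters the attractor at level 2, so Eve can force the target in 2 moves from there.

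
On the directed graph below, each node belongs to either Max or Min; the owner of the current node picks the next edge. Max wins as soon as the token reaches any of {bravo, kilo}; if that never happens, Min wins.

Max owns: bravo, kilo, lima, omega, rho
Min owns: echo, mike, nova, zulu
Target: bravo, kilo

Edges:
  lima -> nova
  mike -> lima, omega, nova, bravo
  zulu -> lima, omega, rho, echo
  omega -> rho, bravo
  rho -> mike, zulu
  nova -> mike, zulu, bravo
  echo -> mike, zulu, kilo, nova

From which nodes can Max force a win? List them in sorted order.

bravo, kilo, omega

A0 = {bravo, kilo}
A1: add {omega} — omega (Max) has omega→bravo.
A2 = A1; e.g. lima (Max) has no edge into A1. Fixed point.
Max's winning region = {bravo, kilo, omega}.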